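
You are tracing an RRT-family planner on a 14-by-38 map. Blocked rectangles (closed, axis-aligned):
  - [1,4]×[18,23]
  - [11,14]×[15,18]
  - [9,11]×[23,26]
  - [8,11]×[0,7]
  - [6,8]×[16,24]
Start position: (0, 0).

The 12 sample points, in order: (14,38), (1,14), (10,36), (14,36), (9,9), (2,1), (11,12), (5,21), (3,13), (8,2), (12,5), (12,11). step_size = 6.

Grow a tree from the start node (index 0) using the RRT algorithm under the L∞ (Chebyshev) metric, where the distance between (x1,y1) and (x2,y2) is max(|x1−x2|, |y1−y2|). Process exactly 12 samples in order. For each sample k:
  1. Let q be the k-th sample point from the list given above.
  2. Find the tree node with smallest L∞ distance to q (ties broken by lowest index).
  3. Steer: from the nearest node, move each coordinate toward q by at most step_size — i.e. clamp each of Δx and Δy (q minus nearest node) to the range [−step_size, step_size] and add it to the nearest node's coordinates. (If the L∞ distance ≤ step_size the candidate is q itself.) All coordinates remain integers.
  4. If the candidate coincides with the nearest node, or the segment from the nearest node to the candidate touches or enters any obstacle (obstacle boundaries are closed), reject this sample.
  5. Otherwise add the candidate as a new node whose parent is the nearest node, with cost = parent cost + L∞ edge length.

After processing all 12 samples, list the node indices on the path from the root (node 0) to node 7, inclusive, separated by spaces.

1. q=(14,38) nearest=0 d=38 new=(6,6) → add node 1 parent=0 cost=6
2. q=(1,14) nearest=1 d=8 new=(1,12) → add node 2 parent=1 cost=12
3. q=(10,36) nearest=2 d=24 new=(7,18) → blocked by [6,8]×[16,24], reject
4. q=(14,36) nearest=2 d=24 new=(7,18) → blocked by [6,8]×[16,24], reject
5. q=(9,9) nearest=1 d=3 new=(9,9) → add node 3 parent=1 cost=9
6. q=(2,1) nearest=0 d=2 new=(2,1) → add node 4 parent=0 cost=2
7. q=(11,12) nearest=3 d=3 new=(11,12) → add node 5 parent=3 cost=12
8. q=(5,21) nearest=2 d=9 new=(5,18) → add node 6 parent=2 cost=18
9. q=(3,13) nearest=2 d=2 new=(3,13) → add node 7 parent=2 cost=14
10. q=(8,2) nearest=1 d=4 new=(8,2) → blocked by [8,11]×[0,7], reject
11. q=(12,5) nearest=3 d=4 new=(12,5) → blocked by [8,11]×[0,7], reject
12. q=(12,11) nearest=5 d=1 new=(12,11) → add node 8 parent=5 cost=13

Path: 0 1 2 7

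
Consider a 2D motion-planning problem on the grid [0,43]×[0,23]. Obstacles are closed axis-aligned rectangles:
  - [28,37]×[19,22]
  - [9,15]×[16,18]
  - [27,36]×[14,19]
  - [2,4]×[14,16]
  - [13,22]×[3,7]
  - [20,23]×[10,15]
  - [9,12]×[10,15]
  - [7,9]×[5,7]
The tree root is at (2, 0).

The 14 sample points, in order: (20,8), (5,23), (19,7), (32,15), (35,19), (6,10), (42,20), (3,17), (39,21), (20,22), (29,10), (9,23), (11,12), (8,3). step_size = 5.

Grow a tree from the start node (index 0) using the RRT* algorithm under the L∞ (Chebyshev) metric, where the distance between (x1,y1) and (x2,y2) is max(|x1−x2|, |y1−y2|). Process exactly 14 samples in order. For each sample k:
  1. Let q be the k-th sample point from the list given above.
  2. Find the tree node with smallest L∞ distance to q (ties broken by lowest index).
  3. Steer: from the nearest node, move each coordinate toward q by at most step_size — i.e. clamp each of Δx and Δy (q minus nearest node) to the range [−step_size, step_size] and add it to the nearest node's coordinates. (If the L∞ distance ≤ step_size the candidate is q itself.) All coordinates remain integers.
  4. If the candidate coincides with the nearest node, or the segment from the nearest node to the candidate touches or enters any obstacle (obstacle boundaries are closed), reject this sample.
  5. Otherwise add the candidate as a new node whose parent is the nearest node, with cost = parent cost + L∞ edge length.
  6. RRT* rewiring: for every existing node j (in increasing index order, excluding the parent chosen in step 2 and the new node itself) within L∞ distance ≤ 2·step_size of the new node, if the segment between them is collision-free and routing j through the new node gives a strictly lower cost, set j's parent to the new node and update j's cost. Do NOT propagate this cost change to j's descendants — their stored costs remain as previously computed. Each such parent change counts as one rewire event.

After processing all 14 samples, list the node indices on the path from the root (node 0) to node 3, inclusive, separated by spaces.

1. q=(20,8) nearest=0 d=18 new=(7,5) → blocked by [7,9]×[5,7], reject
2. q=(5,23) nearest=0 d=23 new=(5,5) → add node 1 parent=0 cost=5
3. q=(19,7) nearest=1 d=14 new=(10,7) → blocked by [7,9]×[5,7], reject
4. q=(32,15) nearest=1 d=27 new=(10,10) → blocked by [9,12]×[10,15], reject
5. q=(35,19) nearest=1 d=30 new=(10,10) → blocked by [9,12]×[10,15], reject
6. q=(6,10) nearest=1 d=5 new=(6,10) → add node 2 parent=1 cost=10
7. q=(42,20) nearest=2 d=36 new=(11,15) → blocked by [9,12]×[10,15], reject
8. q=(3,17) nearest=2 d=7 new=(3,15) → blocked by [2,4]×[14,16], reject
9. q=(39,21) nearest=2 d=33 new=(11,15) → blocked by [9,12]×[10,15], reject
10. q=(20,22) nearest=2 d=14 new=(11,15) → blocked by [9,12]×[10,15], reject
11. q=(29,10) nearest=2 d=23 new=(11,10) → blocked by [9,12]×[10,15], reject
12. q=(9,23) nearest=2 d=13 new=(9,15) → blocked by [9,12]×[10,15], reject
13. q=(11,12) nearest=2 d=5 new=(11,12) → blocked by [9,12]×[10,15], reject
14. q=(8,3) nearest=1 d=3 new=(8,3) → add node 3 parent=1 cost=8

Path: 0 1 3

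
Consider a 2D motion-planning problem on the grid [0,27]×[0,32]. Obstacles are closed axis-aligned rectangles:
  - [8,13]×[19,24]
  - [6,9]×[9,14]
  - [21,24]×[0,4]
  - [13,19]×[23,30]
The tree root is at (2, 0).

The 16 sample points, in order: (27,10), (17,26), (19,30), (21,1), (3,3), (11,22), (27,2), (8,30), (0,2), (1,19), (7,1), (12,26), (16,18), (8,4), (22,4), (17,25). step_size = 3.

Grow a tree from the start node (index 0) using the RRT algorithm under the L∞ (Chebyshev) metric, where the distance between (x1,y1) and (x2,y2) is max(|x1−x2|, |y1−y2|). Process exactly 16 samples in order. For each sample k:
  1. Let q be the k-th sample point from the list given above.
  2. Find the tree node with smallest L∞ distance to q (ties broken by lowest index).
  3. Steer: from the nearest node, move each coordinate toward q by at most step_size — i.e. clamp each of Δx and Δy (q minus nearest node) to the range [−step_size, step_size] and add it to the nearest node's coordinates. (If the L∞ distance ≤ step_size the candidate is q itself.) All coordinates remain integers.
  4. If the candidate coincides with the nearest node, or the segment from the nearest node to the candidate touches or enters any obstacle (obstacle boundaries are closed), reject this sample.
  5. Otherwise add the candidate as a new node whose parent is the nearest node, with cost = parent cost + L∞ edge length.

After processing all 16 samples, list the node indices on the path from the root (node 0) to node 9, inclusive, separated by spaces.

Path: 0 1 9

1. q=(27,10) nearest=0 d=25 new=(5,3) → add node 1 parent=0 cost=3
2. q=(17,26) nearest=1 d=23 new=(8,6) → add node 2 parent=1 cost=6
3. q=(19,30) nearest=2 d=24 new=(11,9) → add node 3 parent=2 cost=9
4. q=(21,1) nearest=3 d=10 new=(14,6) → add node 4 parent=3 cost=12
5. q=(3,3) nearest=1 d=2 new=(3,3) → add node 5 parent=1 cost=5
6. q=(11,22) nearest=3 d=13 new=(11,12) → add node 6 parent=3 cost=12
7. q=(27,2) nearest=4 d=13 new=(17,3) → add node 7 parent=4 cost=15
8. q=(8,30) nearest=6 d=18 new=(8,15) → blocked by [6,9]×[9,14], reject
9. q=(0,2) nearest=0 d=2 new=(0,2) → add node 8 parent=0 cost=2
10. q=(1,19) nearest=3 d=10 new=(8,12) → blocked by [6,9]×[9,14], reject
11. q=(7,1) nearest=1 d=2 new=(7,1) → add node 9 parent=1 cost=5
12. q=(12,26) nearest=6 d=14 new=(12,15) → add node 10 parent=6 cost=15
13. q=(16,18) nearest=10 d=4 new=(15,18) → add node 11 parent=10 cost=18
14. q=(8,4) nearest=2 d=2 new=(8,4) → add node 12 parent=2 cost=8
15. q=(22,4) nearest=7 d=5 new=(20,4) → add node 13 parent=7 cost=18
16. q=(17,25) nearest=11 d=7 new=(17,21) → add node 14 parent=11 cost=21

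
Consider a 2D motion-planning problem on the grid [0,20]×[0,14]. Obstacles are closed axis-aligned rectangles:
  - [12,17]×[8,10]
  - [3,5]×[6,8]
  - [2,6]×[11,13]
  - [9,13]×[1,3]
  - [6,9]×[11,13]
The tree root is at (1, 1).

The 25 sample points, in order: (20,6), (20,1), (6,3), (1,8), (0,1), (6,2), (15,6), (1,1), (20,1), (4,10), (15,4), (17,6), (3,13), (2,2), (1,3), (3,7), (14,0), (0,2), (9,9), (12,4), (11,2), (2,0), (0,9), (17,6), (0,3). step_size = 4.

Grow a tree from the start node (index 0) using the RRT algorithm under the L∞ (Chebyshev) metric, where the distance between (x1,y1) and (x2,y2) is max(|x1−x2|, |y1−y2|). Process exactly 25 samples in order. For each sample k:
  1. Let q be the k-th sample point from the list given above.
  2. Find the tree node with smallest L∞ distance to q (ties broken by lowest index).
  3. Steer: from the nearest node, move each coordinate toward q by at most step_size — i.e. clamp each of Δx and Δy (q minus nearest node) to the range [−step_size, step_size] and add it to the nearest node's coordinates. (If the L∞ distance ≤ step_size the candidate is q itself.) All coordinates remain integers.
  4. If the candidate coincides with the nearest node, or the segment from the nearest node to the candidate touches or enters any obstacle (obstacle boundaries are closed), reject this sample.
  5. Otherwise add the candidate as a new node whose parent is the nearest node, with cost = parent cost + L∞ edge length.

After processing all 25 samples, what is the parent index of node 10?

Parent of node 10: 9

1. q=(20,6) nearest=0 d=19 new=(5,5) → add node 1 parent=0 cost=4
2. q=(20,1) nearest=1 d=15 new=(9,1) → blocked by [9,13]×[1,3], reject
3. q=(6,3) nearest=1 d=2 new=(6,3) → add node 2 parent=1 cost=6
4. q=(1,8) nearest=1 d=4 new=(1,8) → blocked by [3,5]×[6,8], reject
5. q=(0,1) nearest=0 d=1 new=(0,1) → add node 3 parent=0 cost=1
6. q=(6,2) nearest=2 d=1 new=(6,2) → add node 4 parent=2 cost=7
7. q=(15,6) nearest=2 d=9 new=(10,6) → add node 5 parent=2 cost=10
8. q=(1,1) nearest=0 d=0 → coincident, reject
9. q=(20,1) nearest=5 d=10 new=(14,2) → blocked by [9,13]×[1,3], reject
10. q=(4,10) nearest=1 d=5 new=(4,9) → blocked by [3,5]×[6,8], reject
11. q=(15,4) nearest=5 d=5 new=(14,4) → add node 6 parent=5 cost=14
12. q=(17,6) nearest=6 d=3 new=(17,6) → add node 7 parent=6 cost=17
13. q=(3,13) nearest=5 d=7 new=(6,10) → add node 8 parent=5 cost=14
14. q=(2,2) nearest=0 d=1 new=(2,2) → add node 9 parent=0 cost=1
15. q=(1,3) nearest=9 d=1 new=(1,3) → add node 10 parent=9 cost=2
16. q=(3,7) nearest=1 d=2 new=(3,7) → blocked by [3,5]×[6,8], reject
17. q=(14,0) nearest=6 d=4 new=(14,0) → add node 11 parent=6 cost=18
18. q=(0,2) nearest=0 d=1 new=(0,2) → add node 12 parent=0 cost=1
19. q=(9,9) nearest=5 d=3 new=(9,9) → add node 13 parent=5 cost=13
20. q=(12,4) nearest=5 d=2 new=(12,4) → add node 14 parent=5 cost=12
21. q=(11,2) nearest=14 d=2 new=(11,2) → blocked by [9,13]×[1,3], reject
22. q=(2,0) nearest=0 d=1 new=(2,0) → add node 15 parent=0 cost=1
23. q=(0,9) nearest=1 d=5 new=(1,9) → blocked by [3,5]×[6,8], reject
24. q=(17,6) nearest=7 d=0 → coincident, reject
25. q=(0,3) nearest=10 d=1 new=(0,3) → add node 16 parent=10 cost=3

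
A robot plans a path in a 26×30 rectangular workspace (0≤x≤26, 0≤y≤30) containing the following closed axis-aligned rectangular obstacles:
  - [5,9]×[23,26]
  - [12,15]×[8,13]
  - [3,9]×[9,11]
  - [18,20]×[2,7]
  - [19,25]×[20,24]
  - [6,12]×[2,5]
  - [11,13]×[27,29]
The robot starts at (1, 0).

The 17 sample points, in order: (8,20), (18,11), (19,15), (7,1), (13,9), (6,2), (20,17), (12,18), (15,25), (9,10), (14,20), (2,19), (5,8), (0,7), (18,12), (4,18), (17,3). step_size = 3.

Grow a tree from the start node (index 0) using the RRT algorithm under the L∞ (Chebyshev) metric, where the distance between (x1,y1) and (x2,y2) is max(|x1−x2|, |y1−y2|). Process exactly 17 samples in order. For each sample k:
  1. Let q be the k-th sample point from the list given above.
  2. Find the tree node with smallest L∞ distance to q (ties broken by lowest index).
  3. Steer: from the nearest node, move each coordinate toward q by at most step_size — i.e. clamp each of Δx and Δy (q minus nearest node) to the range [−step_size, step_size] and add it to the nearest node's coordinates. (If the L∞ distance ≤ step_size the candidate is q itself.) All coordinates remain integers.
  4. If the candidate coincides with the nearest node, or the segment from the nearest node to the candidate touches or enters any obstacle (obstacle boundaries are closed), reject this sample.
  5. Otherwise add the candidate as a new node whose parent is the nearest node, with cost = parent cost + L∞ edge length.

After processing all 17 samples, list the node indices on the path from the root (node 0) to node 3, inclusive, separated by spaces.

Path: 0 1 3

1. q=(8,20) nearest=0 d=20 new=(4,3) → add node 1 parent=0 cost=3
2. q=(18,11) nearest=1 d=14 new=(7,6) → blocked by [6,12]×[2,5], reject
3. q=(19,15) nearest=1 d=15 new=(7,6) → blocked by [6,12]×[2,5], reject
4. q=(7,1) nearest=1 d=3 new=(7,1) → add node 2 parent=1 cost=6
5. q=(13,9) nearest=2 d=8 new=(10,4) → blocked by [6,12]×[2,5], reject
6. q=(6,2) nearest=2 d=1 new=(6,2) → blocked by [6,12]×[2,5], reject
7. q=(20,17) nearest=1 d=16 new=(7,6) → blocked by [6,12]×[2,5], reject
8. q=(12,18) nearest=1 d=15 new=(7,6) → blocked by [6,12]×[2,5], reject
9. q=(15,25) nearest=1 d=22 new=(7,6) → blocked by [6,12]×[2,5], reject
10. q=(9,10) nearest=1 d=7 new=(7,6) → blocked by [6,12]×[2,5], reject
11. q=(14,20) nearest=1 d=17 new=(7,6) → blocked by [6,12]×[2,5], reject
12. q=(2,19) nearest=1 d=16 new=(2,6) → add node 3 parent=1 cost=6
13. q=(5,8) nearest=3 d=3 new=(5,8) → add node 4 parent=3 cost=9
14. q=(0,7) nearest=3 d=2 new=(0,7) → add node 5 parent=3 cost=8
15. q=(18,12) nearest=2 d=11 new=(10,4) → blocked by [6,12]×[2,5], reject
16. q=(4,18) nearest=4 d=10 new=(4,11) → blocked by [3,9]×[9,11], reject
17. q=(17,3) nearest=2 d=10 new=(10,3) → blocked by [6,12]×[2,5], reject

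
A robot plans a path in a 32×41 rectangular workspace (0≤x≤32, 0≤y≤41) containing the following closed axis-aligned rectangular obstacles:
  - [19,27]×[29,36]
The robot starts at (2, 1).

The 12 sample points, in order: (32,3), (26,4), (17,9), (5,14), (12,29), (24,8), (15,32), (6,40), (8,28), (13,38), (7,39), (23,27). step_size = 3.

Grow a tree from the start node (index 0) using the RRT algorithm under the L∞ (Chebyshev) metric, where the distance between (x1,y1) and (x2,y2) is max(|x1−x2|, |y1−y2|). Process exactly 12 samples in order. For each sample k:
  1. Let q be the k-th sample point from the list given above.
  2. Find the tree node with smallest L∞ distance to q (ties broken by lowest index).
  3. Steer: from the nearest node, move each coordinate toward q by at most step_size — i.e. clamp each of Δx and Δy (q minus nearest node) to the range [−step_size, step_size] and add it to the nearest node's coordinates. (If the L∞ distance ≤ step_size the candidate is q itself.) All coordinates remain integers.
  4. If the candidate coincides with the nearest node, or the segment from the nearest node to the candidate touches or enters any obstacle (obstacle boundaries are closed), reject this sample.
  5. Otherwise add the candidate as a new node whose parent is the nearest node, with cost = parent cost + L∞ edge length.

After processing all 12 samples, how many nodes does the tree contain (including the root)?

1. q=(32,3) nearest=0 d=30 new=(5,3) → add node 1 parent=0 cost=3
2. q=(26,4) nearest=1 d=21 new=(8,4) → add node 2 parent=1 cost=6
3. q=(17,9) nearest=2 d=9 new=(11,7) → add node 3 parent=2 cost=9
4. q=(5,14) nearest=3 d=7 new=(8,10) → add node 4 parent=3 cost=12
5. q=(12,29) nearest=4 d=19 new=(11,13) → add node 5 parent=4 cost=15
6. q=(24,8) nearest=3 d=13 new=(14,8) → add node 6 parent=3 cost=12
7. q=(15,32) nearest=5 d=19 new=(14,16) → add node 7 parent=5 cost=18
8. q=(6,40) nearest=7 d=24 new=(11,19) → add node 8 parent=7 cost=21
9. q=(8,28) nearest=8 d=9 new=(8,22) → add node 9 parent=8 cost=24
10. q=(13,38) nearest=9 d=16 new=(11,25) → add node 10 parent=9 cost=27
11. q=(7,39) nearest=10 d=14 new=(8,28) → add node 11 parent=10 cost=30
12. q=(23,27) nearest=7 d=11 new=(17,19) → add node 12 parent=7 cost=21

Node count: 13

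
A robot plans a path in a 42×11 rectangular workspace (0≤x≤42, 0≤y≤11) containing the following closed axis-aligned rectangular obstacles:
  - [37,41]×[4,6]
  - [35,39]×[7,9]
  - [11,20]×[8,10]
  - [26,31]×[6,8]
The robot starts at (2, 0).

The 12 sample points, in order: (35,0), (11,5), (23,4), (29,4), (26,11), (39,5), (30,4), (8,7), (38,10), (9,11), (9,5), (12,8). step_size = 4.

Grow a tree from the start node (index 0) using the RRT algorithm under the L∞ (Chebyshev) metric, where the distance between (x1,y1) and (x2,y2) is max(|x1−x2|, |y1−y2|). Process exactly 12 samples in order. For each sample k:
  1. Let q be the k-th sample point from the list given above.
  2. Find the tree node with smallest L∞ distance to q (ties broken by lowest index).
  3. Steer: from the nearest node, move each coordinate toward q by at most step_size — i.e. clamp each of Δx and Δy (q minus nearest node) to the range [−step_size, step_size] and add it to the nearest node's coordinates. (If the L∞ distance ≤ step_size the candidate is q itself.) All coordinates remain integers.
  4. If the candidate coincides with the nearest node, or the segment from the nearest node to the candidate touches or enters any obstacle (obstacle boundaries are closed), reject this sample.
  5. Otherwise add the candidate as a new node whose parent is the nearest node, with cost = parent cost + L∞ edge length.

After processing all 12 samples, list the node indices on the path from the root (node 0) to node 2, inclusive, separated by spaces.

1. q=(35,0) nearest=0 d=33 new=(6,0) → add node 1 parent=0 cost=4
2. q=(11,5) nearest=1 d=5 new=(10,4) → add node 2 parent=1 cost=8
3. q=(23,4) nearest=2 d=13 new=(14,4) → add node 3 parent=2 cost=12
4. q=(29,4) nearest=3 d=15 new=(18,4) → add node 4 parent=3 cost=16
5. q=(26,11) nearest=4 d=8 new=(22,8) → add node 5 parent=4 cost=20
6. q=(39,5) nearest=5 d=17 new=(26,5) → add node 6 parent=5 cost=24
7. q=(30,4) nearest=6 d=4 new=(30,4) → add node 7 parent=6 cost=28
8. q=(8,7) nearest=2 d=3 new=(8,7) → add node 8 parent=2 cost=11
9. q=(38,10) nearest=7 d=8 new=(34,8) → add node 9 parent=7 cost=32
10. q=(9,11) nearest=8 d=4 new=(9,11) → add node 10 parent=8 cost=15
11. q=(9,5) nearest=2 d=1 new=(9,5) → add node 11 parent=2 cost=9
12. q=(12,8) nearest=10 d=3 new=(12,8) → blocked by [11,20]×[8,10], reject

Path: 0 1 2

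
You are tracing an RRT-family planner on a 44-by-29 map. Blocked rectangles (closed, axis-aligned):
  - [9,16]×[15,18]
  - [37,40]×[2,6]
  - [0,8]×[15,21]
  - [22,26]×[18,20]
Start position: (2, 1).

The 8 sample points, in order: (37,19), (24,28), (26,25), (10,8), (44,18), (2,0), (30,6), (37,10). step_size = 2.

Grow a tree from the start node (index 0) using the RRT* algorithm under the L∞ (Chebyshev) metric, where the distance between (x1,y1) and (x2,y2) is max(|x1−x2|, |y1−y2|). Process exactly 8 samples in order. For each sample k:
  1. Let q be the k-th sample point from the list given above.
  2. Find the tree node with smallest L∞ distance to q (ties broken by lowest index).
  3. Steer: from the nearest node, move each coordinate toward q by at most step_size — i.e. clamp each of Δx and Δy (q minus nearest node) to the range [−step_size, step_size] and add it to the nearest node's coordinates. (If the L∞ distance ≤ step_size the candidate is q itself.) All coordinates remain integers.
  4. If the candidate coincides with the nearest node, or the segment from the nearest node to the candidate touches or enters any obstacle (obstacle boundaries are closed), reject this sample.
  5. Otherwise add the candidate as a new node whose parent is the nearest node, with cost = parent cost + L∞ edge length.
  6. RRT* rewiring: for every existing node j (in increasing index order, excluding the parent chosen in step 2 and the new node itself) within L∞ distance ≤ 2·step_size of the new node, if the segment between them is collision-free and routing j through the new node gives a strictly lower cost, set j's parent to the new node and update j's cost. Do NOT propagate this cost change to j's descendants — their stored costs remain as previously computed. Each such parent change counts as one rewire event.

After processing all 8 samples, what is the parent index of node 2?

1. q=(37,19) nearest=0 d=35 new=(4,3) → add node 1 parent=0 cost=2
2. q=(24,28) nearest=1 d=25 new=(6,5) → add node 2 parent=1 cost=4
3. q=(26,25) nearest=2 d=20 new=(8,7) → add node 3 parent=2 cost=6
4. q=(10,8) nearest=3 d=2 new=(10,8) → add node 4 parent=3 cost=8
5. q=(44,18) nearest=4 d=34 new=(12,10) → add node 5 parent=4 cost=10
6. q=(2,0) nearest=0 d=1 new=(2,0) → add node 6 parent=0 cost=1
7. q=(30,6) nearest=5 d=18 new=(14,8) → add node 7 parent=5 cost=12
8. q=(37,10) nearest=7 d=23 new=(16,10) → add node 8 parent=7 cost=14

Parent of node 2: 1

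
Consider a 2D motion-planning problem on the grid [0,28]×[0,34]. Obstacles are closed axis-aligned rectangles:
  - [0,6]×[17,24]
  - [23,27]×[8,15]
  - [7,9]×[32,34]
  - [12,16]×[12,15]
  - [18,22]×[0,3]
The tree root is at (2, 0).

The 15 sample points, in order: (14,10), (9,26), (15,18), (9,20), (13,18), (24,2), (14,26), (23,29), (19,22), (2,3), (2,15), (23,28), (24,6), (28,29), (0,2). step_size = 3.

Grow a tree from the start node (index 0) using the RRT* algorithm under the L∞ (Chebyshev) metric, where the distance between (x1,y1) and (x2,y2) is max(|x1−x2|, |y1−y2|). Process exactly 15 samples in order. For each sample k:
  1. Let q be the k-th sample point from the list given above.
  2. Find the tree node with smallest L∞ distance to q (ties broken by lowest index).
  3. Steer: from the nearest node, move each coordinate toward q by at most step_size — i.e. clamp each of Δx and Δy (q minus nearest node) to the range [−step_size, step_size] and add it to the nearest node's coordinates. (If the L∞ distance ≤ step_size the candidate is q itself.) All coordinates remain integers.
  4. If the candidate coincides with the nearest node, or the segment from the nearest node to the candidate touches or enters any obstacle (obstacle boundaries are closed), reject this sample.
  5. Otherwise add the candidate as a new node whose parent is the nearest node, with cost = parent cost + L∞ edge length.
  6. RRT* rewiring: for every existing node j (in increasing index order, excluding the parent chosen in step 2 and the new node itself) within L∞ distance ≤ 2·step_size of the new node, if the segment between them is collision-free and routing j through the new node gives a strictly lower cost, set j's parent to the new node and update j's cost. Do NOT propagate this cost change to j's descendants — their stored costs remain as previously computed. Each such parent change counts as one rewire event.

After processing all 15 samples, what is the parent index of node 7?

1. q=(14,10) nearest=0 d=12 new=(5,3) → add node 1 parent=0 cost=3
2. q=(9,26) nearest=1 d=23 new=(8,6) → add node 2 parent=1 cost=6
3. q=(15,18) nearest=2 d=12 new=(11,9) → add node 3 parent=2 cost=9
4. q=(9,20) nearest=3 d=11 new=(9,12) → add node 4 parent=3 cost=12
5. q=(13,18) nearest=4 d=6 new=(12,15) → blocked by [12,16]×[12,15], reject
6. q=(24,2) nearest=3 d=13 new=(14,6) → add node 5 parent=3 cost=12
7. q=(14,26) nearest=4 d=14 new=(12,15) → blocked by [12,16]×[12,15], reject
8. q=(23,29) nearest=4 d=17 new=(12,15) → blocked by [12,16]×[12,15], reject
9. q=(19,22) nearest=4 d=10 new=(12,15) → blocked by [12,16]×[12,15], reject
10. q=(2,3) nearest=0 d=3 new=(2,3) → add node 6 parent=0 cost=3
11. q=(2,15) nearest=4 d=7 new=(6,15) → add node 7 parent=4 cost=15
12. q=(23,28) nearest=4 d=16 new=(12,15) → blocked by [12,16]×[12,15], reject
13. q=(24,6) nearest=5 d=10 new=(17,6) → add node 8 parent=5 cost=15
14. q=(28,29) nearest=4 d=19 new=(12,15) → blocked by [12,16]×[12,15], reject
15. q=(0,2) nearest=0 d=2 new=(0,2) → add node 9 parent=0 cost=2

Parent of node 7: 4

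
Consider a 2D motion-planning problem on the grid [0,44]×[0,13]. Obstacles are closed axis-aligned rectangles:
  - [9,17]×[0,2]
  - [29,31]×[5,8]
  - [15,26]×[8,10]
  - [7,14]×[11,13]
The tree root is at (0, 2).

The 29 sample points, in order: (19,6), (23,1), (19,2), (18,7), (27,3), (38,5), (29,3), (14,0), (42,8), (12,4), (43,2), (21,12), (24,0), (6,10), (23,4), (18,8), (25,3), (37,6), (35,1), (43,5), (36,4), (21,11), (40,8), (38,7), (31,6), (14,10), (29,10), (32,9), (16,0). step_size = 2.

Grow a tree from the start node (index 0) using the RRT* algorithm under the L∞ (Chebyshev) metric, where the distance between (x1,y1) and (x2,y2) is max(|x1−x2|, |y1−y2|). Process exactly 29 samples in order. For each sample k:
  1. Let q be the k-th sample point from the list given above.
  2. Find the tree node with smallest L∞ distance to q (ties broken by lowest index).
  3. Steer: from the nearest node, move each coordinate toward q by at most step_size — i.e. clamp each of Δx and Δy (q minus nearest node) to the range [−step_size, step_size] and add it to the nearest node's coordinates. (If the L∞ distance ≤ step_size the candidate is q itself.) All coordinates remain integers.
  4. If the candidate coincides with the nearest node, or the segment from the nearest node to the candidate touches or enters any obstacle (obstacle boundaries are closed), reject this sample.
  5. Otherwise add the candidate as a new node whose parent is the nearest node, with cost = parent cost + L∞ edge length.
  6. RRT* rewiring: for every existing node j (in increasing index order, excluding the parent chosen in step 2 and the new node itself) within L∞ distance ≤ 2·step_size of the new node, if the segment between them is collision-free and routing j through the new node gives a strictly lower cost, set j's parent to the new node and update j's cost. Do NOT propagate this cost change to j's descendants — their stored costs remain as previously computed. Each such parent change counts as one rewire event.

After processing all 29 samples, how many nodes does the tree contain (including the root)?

1. q=(19,6) nearest=0 d=19 new=(2,4) → add node 1 parent=0 cost=2
2. q=(23,1) nearest=1 d=21 new=(4,2) → add node 2 parent=1 cost=4
3. q=(19,2) nearest=2 d=15 new=(6,2) → add node 3 parent=2 cost=6
4. q=(18,7) nearest=3 d=12 new=(8,4) → add node 4 parent=3 cost=8
5. q=(27,3) nearest=4 d=19 new=(10,3) → add node 5 parent=4 cost=10
6. q=(38,5) nearest=5 d=28 new=(12,5) → add node 6 parent=5 cost=12
7. q=(29,3) nearest=6 d=17 new=(14,3) → add node 7 parent=6 cost=14
8. q=(14,0) nearest=7 d=3 new=(14,1) → blocked by [9,17]×[0,2], reject
9. q=(42,8) nearest=7 d=28 new=(16,5) → add node 8 parent=7 cost=16
10. q=(12,4) nearest=6 d=1 new=(12,4) → add node 9 parent=6 cost=13
11. q=(43,2) nearest=8 d=27 new=(18,3) → add node 10 parent=8 cost=18
12. q=(21,12) nearest=8 d=7 new=(18,7) → add node 11 parent=8 cost=18
13. q=(24,0) nearest=10 d=6 new=(20,1) → add node 12 parent=10 cost=20
14. q=(6,10) nearest=1 d=6 new=(4,6) → add node 13 parent=1 cost=4
15. q=(23,4) nearest=12 d=3 new=(22,3) → add node 14 parent=12 cost=22
16. q=(18,8) nearest=11 d=1 new=(18,8) → blocked by [15,26]×[8,10], reject
17. q=(25,3) nearest=14 d=3 new=(24,3) → add node 15 parent=14 cost=24
18. q=(37,6) nearest=15 d=13 new=(26,5) → add node 16 parent=15 cost=26
19. q=(35,1) nearest=16 d=9 new=(28,3) → add node 17 parent=16 cost=28
20. q=(43,5) nearest=17 d=15 new=(30,5) → blocked by [29,31]×[5,8], reject
21. q=(36,4) nearest=17 d=8 new=(30,4) → add node 18 parent=17 cost=30
22. q=(21,11) nearest=11 d=4 new=(20,9) → blocked by [15,26]×[8,10], reject
23. q=(40,8) nearest=18 d=10 new=(32,6) → blocked by [29,31]×[5,8], reject
24. q=(38,7) nearest=18 d=8 new=(32,6) → blocked by [29,31]×[5,8], reject
25. q=(31,6) nearest=18 d=2 new=(31,6) → blocked by [29,31]×[5,8], reject
26. q=(14,10) nearest=11 d=4 new=(16,9) → blocked by [15,26]×[8,10], reject
27. q=(29,10) nearest=16 d=5 new=(28,7) → add node 19 parent=16 cost=28
28. q=(32,9) nearest=19 d=4 new=(30,9) → blocked by [29,31]×[5,8], reject
29. q=(16,0) nearest=7 d=3 new=(16,1) → blocked by [9,17]×[0,2], reject

Node count: 20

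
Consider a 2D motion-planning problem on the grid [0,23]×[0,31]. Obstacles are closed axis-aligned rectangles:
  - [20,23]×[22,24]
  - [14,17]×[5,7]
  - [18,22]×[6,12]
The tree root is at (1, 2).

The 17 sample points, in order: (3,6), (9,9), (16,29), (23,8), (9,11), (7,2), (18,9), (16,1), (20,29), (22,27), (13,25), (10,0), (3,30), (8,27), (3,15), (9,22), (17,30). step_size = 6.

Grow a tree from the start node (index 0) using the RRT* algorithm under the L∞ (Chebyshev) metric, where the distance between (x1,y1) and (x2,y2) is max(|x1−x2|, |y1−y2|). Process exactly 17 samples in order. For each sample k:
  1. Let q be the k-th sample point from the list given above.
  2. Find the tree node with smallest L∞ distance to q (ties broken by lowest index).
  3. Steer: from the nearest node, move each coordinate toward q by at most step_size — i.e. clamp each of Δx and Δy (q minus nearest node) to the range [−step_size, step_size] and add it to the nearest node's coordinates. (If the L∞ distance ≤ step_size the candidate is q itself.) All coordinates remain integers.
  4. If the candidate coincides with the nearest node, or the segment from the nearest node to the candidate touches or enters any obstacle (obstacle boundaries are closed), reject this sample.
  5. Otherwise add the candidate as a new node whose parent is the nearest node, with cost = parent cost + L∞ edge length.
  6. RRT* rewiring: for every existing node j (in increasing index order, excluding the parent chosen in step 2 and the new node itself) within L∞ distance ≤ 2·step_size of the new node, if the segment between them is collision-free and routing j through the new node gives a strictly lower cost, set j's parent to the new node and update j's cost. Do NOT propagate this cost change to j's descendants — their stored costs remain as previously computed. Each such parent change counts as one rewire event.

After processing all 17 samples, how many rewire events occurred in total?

1. q=(3,6) nearest=0 d=4 new=(3,6) → add node 1 parent=0 cost=4
2. q=(9,9) nearest=1 d=6 new=(9,9) → add node 2 parent=1 cost=10
3. q=(16,29) nearest=2 d=20 new=(15,15) → add node 3 parent=2 cost=16
4. q=(23,8) nearest=3 d=8 new=(21,9) → blocked by [18,22]×[6,12], reject
5. q=(9,11) nearest=2 d=2 new=(9,11) → add node 4 parent=2 cost=12
6. q=(7,2) nearest=1 d=4 new=(7,2) → add node 5 parent=1 cost=8
7. q=(18,9) nearest=3 d=6 new=(18,9) → blocked by [18,22]×[6,12], reject
8. q=(16,1) nearest=2 d=8 new=(15,3) → add node 6 parent=2 cost=16
9. q=(20,29) nearest=3 d=14 new=(20,21) → add node 7 parent=3 cost=22
10. q=(22,27) nearest=7 d=6 new=(22,27) → blocked by [20,23]×[22,24], reject
11. q=(13,25) nearest=7 d=7 new=(14,25) → add node 8 parent=7 cost=28
12. q=(10,0) nearest=5 d=3 new=(10,0) → add node 9 parent=5 cost=11
13. q=(3,30) nearest=8 d=11 new=(8,30) → add node 10 parent=8 cost=34
14. q=(8,27) nearest=10 d=3 new=(8,27) → add node 11 parent=10 cost=37
15. q=(3,15) nearest=2 d=6 new=(3,15) → add node 12 parent=2 cost=16; rewire 8→12 (27<28); rewire 11→12 (28<37)
16. q=(9,22) nearest=8 d=5 new=(9,22) → add node 13 parent=8 cost=32
17. q=(17,30) nearest=8 d=5 new=(17,30) → add node 14 parent=8 cost=32

Rewire events: 2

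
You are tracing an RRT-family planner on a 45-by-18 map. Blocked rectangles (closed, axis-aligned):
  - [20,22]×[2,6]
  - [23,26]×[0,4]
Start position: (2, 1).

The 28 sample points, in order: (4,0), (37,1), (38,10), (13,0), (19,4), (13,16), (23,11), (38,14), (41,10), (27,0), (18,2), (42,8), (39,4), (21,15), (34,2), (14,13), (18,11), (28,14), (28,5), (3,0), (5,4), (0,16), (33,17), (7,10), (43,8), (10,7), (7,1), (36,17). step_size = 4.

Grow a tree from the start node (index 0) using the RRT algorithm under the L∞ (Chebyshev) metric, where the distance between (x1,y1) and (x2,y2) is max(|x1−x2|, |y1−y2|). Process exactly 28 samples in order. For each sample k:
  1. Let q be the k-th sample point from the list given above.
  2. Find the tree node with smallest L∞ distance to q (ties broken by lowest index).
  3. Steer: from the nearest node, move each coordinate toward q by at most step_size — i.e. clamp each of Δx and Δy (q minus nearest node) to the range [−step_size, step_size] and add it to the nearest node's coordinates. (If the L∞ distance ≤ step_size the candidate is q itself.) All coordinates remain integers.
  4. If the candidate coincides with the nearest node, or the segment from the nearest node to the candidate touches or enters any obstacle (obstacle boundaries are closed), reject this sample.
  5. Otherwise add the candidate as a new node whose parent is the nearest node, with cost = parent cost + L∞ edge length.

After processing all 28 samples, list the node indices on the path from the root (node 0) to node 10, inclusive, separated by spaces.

1. q=(4,0) nearest=0 d=2 new=(4,0) → add node 1 parent=0 cost=2
2. q=(37,1) nearest=1 d=33 new=(8,1) → add node 2 parent=1 cost=6
3. q=(38,10) nearest=2 d=30 new=(12,5) → add node 3 parent=2 cost=10
4. q=(13,0) nearest=2 d=5 new=(12,0) → add node 4 parent=2 cost=10
5. q=(19,4) nearest=3 d=7 new=(16,4) → add node 5 parent=3 cost=14
6. q=(13,16) nearest=3 d=11 new=(13,9) → add node 6 parent=3 cost=14
7. q=(23,11) nearest=5 d=7 new=(20,8) → add node 7 parent=5 cost=18
8. q=(38,14) nearest=7 d=18 new=(24,12) → add node 8 parent=7 cost=22
9. q=(41,10) nearest=8 d=17 new=(28,10) → add node 9 parent=8 cost=26
10. q=(27,0) nearest=7 d=8 new=(24,4) → blocked by [20,22]×[2,6], reject
11. q=(18,2) nearest=5 d=2 new=(18,2) → add node 10 parent=5 cost=16
12. q=(42,8) nearest=9 d=14 new=(32,8) → add node 11 parent=9 cost=30
13. q=(39,4) nearest=11 d=7 new=(36,4) → add node 12 parent=11 cost=34
14. q=(21,15) nearest=8 d=3 new=(21,15) → add node 13 parent=8 cost=25
15. q=(34,2) nearest=12 d=2 new=(34,2) → add node 14 parent=12 cost=36
16. q=(14,13) nearest=6 d=4 new=(14,13) → add node 15 parent=6 cost=18
17. q=(18,11) nearest=7 d=3 new=(18,11) → add node 16 parent=7 cost=21
18. q=(28,14) nearest=8 d=4 new=(28,14) → add node 17 parent=8 cost=26
19. q=(28,5) nearest=11 d=4 new=(28,5) → add node 18 parent=11 cost=34
20. q=(3,0) nearest=0 d=1 new=(3,0) → add node 19 parent=0 cost=1
21. q=(5,4) nearest=0 d=3 new=(5,4) → add node 20 parent=0 cost=3
22. q=(0,16) nearest=3 d=12 new=(8,9) → add node 21 parent=3 cost=14
23. q=(33,17) nearest=17 d=5 new=(32,17) → add node 22 parent=17 cost=30
24. q=(7,10) nearest=21 d=1 new=(7,10) → add node 23 parent=21 cost=15
25. q=(43,8) nearest=12 d=7 new=(40,8) → add node 24 parent=12 cost=38
26. q=(10,7) nearest=3 d=2 new=(10,7) → add node 25 parent=3 cost=12
27. q=(7,1) nearest=2 d=1 new=(7,1) → add node 26 parent=2 cost=7
28. q=(36,17) nearest=22 d=4 new=(36,17) → add node 27 parent=22 cost=34

Path: 0 1 2 3 5 10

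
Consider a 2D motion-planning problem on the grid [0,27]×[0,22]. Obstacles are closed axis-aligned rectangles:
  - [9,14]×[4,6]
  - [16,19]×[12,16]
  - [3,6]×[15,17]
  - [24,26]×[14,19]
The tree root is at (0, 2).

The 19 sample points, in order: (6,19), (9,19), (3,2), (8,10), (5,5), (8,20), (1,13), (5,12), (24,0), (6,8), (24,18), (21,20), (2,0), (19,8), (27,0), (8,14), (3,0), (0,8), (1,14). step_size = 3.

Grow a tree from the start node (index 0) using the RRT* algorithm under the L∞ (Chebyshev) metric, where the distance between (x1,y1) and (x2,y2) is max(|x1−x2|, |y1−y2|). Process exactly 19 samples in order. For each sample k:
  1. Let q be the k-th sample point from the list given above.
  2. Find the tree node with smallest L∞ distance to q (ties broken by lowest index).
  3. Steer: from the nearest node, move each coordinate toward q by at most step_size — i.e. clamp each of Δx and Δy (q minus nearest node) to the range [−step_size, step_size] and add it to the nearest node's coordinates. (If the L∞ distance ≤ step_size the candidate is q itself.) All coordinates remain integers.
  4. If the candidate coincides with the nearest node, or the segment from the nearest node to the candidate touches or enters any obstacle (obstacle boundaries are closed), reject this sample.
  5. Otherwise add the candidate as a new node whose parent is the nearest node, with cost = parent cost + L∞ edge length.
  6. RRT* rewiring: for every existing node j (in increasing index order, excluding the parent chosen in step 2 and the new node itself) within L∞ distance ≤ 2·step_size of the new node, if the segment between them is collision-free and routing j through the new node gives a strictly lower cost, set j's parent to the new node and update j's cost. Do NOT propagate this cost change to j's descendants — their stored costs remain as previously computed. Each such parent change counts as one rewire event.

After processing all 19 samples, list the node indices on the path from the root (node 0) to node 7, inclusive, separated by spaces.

Path: 0 1 2 7

1. q=(6,19) nearest=0 d=17 new=(3,5) → add node 1 parent=0 cost=3
2. q=(9,19) nearest=1 d=14 new=(6,8) → add node 2 parent=1 cost=6
3. q=(3,2) nearest=0 d=3 new=(3,2) → add node 3 parent=0 cost=3
4. q=(8,10) nearest=2 d=2 new=(8,10) → add node 4 parent=2 cost=8
5. q=(5,5) nearest=1 d=2 new=(5,5) → add node 5 parent=1 cost=5
6. q=(8,20) nearest=4 d=10 new=(8,13) → add node 6 parent=4 cost=11
7. q=(1,13) nearest=2 d=5 new=(3,11) → add node 7 parent=2 cost=9
8. q=(5,12) nearest=7 d=2 new=(5,12) → add node 8 parent=7 cost=11
9. q=(24,0) nearest=4 d=16 new=(11,7) → add node 9 parent=4 cost=11
10. q=(6,8) nearest=2 d=0 → coincident, reject
11. q=(24,18) nearest=9 d=13 new=(14,10) → add node 10 parent=9 cost=14
12. q=(21,20) nearest=10 d=10 new=(17,13) → blocked by [16,19]×[12,16], reject
13. q=(2,0) nearest=0 d=2 new=(2,0) → add node 11 parent=0 cost=2
14. q=(19,8) nearest=10 d=5 new=(17,8) → add node 12 parent=10 cost=17
15. q=(27,0) nearest=12 d=10 new=(20,5) → add node 13 parent=12 cost=20
16. q=(8,14) nearest=6 d=1 new=(8,14) → add node 14 parent=6 cost=12
17. q=(3,0) nearest=11 d=1 new=(3,0) → add node 15 parent=11 cost=3
18. q=(0,8) nearest=1 d=3 new=(0,8) → add node 16 parent=1 cost=6
19. q=(1,14) nearest=7 d=3 new=(1,14) → add node 17 parent=7 cost=12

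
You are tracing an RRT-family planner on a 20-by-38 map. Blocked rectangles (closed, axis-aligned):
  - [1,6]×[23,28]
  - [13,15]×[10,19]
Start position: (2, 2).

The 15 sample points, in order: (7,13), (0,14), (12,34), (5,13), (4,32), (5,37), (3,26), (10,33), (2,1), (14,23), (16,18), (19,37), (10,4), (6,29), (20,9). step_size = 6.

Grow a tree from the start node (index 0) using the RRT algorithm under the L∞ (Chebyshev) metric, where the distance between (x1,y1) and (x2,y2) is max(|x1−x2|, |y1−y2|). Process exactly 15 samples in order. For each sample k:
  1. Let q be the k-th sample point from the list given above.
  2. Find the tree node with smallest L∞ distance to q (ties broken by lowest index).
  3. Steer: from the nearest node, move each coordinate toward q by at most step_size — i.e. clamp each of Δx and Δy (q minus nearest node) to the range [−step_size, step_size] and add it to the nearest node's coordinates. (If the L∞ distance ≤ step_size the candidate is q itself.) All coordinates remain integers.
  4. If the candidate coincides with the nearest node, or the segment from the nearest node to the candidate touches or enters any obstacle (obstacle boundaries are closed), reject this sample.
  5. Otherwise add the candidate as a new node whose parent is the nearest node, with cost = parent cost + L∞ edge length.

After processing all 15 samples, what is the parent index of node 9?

Parent of node 9: 5

1. q=(7,13) nearest=0 d=11 new=(7,8) → add node 1 parent=0 cost=6
2. q=(0,14) nearest=1 d=7 new=(1,14) → add node 2 parent=1 cost=12
3. q=(12,34) nearest=2 d=20 new=(7,20) → add node 3 parent=2 cost=18
4. q=(5,13) nearest=2 d=4 new=(5,13) → add node 4 parent=2 cost=16
5. q=(4,32) nearest=3 d=12 new=(4,26) → blocked by [1,6]×[23,28], reject
6. q=(5,37) nearest=3 d=17 new=(5,26) → blocked by [1,6]×[23,28], reject
7. q=(3,26) nearest=3 d=6 new=(3,26) → blocked by [1,6]×[23,28], reject
8. q=(10,33) nearest=3 d=13 new=(10,26) → add node 5 parent=3 cost=24
9. q=(2,1) nearest=0 d=1 new=(2,1) → add node 6 parent=0 cost=1
10. q=(14,23) nearest=5 d=4 new=(14,23) → add node 7 parent=5 cost=28
11. q=(16,18) nearest=7 d=5 new=(16,18) → add node 8 parent=7 cost=33
12. q=(19,37) nearest=5 d=11 new=(16,32) → add node 9 parent=5 cost=30
13. q=(10,4) nearest=1 d=4 new=(10,4) → add node 10 parent=1 cost=10
14. q=(6,29) nearest=5 d=4 new=(6,29) → add node 11 parent=5 cost=28
15. q=(20,9) nearest=8 d=9 new=(20,12) → add node 12 parent=8 cost=39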